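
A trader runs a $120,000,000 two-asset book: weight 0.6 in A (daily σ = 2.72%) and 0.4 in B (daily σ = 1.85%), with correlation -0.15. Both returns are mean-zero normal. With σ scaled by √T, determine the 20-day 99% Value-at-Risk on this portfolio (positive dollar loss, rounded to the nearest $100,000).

σ_p = √(0.6²·2.72² + 0.4²·1.85² + 2·-0.15·0.6·0.4·2.72·1.85) = 1.688%.
σ_{20d} = 1.688% × √20 = 7.549%.
z(99%) = 2.326.
VaR = 2.326 × 7.549% = 17.559%; on $120,000,000 that is $21,070,800.

$21,100,000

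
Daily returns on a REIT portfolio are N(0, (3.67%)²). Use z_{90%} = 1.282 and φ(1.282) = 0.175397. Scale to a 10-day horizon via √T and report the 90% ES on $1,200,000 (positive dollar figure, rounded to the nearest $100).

σ_{10d} = 3.67% × √10 = 11.606%.
ES multiplier = φ(z)/(1−α) = 0.175397/0.1 = 1.754.
ES = 11.606% × 1.754 = 20.357%; on $1,200,000: $244,284.

$244,300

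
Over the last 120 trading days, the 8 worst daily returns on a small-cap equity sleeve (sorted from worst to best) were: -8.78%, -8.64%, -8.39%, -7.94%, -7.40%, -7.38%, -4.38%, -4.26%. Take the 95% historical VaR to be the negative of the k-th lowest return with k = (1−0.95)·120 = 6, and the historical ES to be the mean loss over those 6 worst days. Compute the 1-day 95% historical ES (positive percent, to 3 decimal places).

8.088%

The 6 worst returns sum to -48.53%.
ES = −(-48.53%) / 6 = 8.0883…% ≈ 8.088%.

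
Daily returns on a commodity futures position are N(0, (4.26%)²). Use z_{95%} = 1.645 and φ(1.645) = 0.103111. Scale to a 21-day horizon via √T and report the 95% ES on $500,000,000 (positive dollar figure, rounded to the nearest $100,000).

σ_{21d} = 4.26% × √21 = 19.522%.
ES multiplier = φ(z)/(1−α) = 0.103111/0.05 = 2.062.
ES = 19.522% × 2.062 = 40.254%; on $500,000,000: $201,270,000.

$201,300,000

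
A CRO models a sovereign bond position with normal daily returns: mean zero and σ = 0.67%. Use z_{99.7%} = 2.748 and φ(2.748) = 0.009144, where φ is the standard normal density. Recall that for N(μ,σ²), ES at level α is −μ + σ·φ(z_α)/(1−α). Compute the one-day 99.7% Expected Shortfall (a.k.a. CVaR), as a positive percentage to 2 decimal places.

2.04%

Tail multiplier: φ(z)/(1−α) = 0.009144 / 0.003 = 3.048.
ES = 0.67% × 3.048 = 2.042%.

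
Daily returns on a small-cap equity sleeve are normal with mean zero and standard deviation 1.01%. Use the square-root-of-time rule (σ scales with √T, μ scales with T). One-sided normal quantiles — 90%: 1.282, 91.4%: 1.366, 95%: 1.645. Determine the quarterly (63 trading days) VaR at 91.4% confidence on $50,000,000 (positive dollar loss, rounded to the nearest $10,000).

σ_{63d} = 1.01% × √63 = 8.017%.
VaR = 1.366 × 8.017% = 10.951%.
On $50,000,000: 0.10951 × $50,000,000 = $5,475,500.

$5,480,000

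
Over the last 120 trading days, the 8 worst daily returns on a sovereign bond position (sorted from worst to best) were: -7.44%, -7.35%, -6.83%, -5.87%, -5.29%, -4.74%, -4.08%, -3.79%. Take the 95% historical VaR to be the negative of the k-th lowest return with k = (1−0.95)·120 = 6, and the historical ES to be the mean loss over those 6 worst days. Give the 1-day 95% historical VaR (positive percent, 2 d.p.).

k = 6; the 6th lowest return is -4.74%, so VaR = 4.74%.

4.74%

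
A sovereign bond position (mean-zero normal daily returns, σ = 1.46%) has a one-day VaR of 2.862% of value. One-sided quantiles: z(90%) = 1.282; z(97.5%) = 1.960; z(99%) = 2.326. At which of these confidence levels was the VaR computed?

97.5%

Implied z = VaR/σ = 2.862 / 1.46 = 1.960.
This matches z(97.5%) = 1.960.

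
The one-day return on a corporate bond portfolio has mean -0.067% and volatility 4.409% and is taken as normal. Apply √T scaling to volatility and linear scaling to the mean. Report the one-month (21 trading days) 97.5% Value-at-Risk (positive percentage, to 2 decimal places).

41.01%

At 97.5%, z = 1.960.
σ_{21d} = 4.409% × √21 = 20.205%; μ_{21d} = 21 × -0.067% = -1.407%.
VaR = −(-1.407%) + 1.960 × 20.205% = 41.009%.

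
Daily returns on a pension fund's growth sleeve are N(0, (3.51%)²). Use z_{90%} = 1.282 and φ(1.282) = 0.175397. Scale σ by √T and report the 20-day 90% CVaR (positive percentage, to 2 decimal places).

27.53%

σ_{20d} = 3.51% × √20 = 15.697%.
ES multiplier = φ(z)/(1−α) = 0.175397/0.1 = 1.754.
ES = 15.697% × 1.754 = 27.533%.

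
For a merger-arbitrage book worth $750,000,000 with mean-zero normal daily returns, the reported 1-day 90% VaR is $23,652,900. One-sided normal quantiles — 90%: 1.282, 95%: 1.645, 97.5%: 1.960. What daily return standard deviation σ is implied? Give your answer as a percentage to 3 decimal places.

VaR as a fraction: $23,652,900 / $750,000,000 = 3.154%.
σ = VaR / z = 3.154% / 1.282 = 2.460%.

2.460%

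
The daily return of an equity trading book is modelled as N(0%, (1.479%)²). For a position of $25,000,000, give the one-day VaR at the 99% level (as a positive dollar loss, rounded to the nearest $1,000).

$860,000

At 99% one-sided, z = 2.326.
VaR = z·σ = 2.326 × 1.479% = 3.440%.
On $25,000,000: 0.03440 × $25,000,000 = $860,000.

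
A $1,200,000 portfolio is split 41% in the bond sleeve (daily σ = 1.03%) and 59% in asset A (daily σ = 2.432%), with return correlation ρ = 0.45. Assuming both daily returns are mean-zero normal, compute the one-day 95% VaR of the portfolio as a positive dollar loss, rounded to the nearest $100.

$32,900

σ_p² = 0.41²·1.03² + 0.59²·2.432² + 2·0.45·0.41·0.59·1.03·2.432 = 2.7826 (%²).
σ_p = √2.7826 = 1.668%.
At 95%, z = 1.645.
VaR = 1.645 × 1.668% = 2.744%; on $1,200,000 that is $32,928.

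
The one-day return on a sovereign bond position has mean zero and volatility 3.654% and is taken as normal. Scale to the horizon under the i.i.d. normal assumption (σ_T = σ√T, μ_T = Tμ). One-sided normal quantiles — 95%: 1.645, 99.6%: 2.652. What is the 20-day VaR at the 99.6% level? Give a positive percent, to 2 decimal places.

σ_{20d} = 3.654% × √20 = 16.341%.
VaR = 2.652 × 16.341% = 43.336%.

43.34%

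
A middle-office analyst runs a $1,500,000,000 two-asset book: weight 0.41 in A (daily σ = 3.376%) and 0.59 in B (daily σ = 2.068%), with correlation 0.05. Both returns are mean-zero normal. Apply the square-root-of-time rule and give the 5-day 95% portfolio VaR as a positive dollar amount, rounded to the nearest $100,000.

$104,300,000

σ_p = √(0.41²·3.376² + 0.59²·2.068² + 2·0.05·0.41·0.59·3.376·2.068) = 1.890%.
σ_{5d} = 1.890% × √5 = 4.226%.
z(95%) = 1.645.
VaR = 1.645 × 4.226% = 6.952%; on $1,500,000,000 that is $104,280,000.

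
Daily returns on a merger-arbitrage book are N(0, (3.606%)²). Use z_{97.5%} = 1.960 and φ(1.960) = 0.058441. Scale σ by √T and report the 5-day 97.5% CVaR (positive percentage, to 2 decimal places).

18.85%

σ_{5d} = 3.606% × √5 = 8.063%.
ES multiplier = φ(z)/(1−α) = 0.058441/0.025 = 2.338.
ES = 8.063% × 2.338 = 18.851%.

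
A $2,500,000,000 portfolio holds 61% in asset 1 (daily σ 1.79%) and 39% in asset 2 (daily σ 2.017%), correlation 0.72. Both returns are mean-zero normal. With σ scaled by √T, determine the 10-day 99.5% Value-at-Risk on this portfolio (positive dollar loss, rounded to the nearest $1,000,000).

σ_p = √(0.61²·1.79² + 0.39²·2.017² + 2·0.72·0.61·0.39·1.79·2.017) = 1.746%.
σ_{10d} = 1.746% × √10 = 5.521%.
z(99.5%) = 2.576.
VaR = 2.576 × 5.521% = 14.222%; on $2,500,000,000 that is $355,550,000.

$356,000,000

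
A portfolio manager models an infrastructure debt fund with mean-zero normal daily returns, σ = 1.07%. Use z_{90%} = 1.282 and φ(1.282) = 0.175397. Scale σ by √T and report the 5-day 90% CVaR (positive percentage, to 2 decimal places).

4.20%

σ_{5d} = 1.07% × √5 = 2.393%.
ES multiplier = φ(z)/(1−α) = 0.175397/0.1 = 1.754.
ES = 2.393% × 1.754 = 4.197%.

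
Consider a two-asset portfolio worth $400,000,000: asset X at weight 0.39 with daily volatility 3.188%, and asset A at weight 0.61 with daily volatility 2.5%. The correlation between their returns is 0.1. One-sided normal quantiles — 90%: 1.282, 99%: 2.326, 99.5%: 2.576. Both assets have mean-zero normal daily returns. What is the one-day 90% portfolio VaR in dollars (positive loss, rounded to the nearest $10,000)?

σ_p² = 0.39²·3.188² + 0.61²·2.5² + 2·0.1·0.39·0.61·3.188·2.5 = 4.2507 (%²).
σ_p = √4.2507 = 2.062%.
VaR = 1.282 × 2.062% = 2.643%; on $400,000,000 that is $10,572,000.

$10,570,000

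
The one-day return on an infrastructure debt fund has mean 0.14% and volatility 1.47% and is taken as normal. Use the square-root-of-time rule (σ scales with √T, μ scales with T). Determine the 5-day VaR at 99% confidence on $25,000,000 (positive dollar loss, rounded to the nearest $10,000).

At 99%, z = 2.326.
σ_{5d} = 1.47% × √5 = 3.287%; μ_{5d} = 5 × 0.14% = 0.700%.
VaR = −(0.700%) + 2.326 × 3.287% = 6.946%.
On $25,000,000: 0.06946 × $25,000,000 = $1,736,500.

$1,740,000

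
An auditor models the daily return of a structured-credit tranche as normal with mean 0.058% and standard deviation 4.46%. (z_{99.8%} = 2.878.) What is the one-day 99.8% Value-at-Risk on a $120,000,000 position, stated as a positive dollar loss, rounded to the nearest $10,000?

$15,330,000

VaR = −μ + z·σ = −(0.058%) + 2.878 × 4.46% = 12.778%.
On $120,000,000: 0.12778 × $120,000,000 = $15,333,600.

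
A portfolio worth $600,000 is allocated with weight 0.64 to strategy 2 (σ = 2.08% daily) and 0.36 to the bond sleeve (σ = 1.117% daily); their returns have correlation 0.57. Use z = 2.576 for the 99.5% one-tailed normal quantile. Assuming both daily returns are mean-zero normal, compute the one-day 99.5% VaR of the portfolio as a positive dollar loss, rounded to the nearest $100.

$24,700

σ_p² = 0.64²·2.08² + 0.36²·1.117² + 2·0.57·0.64·0.36·2.08·1.117 = 2.5440 (%²).
σ_p = √2.5440 = 1.595%.
VaR = 2.576 × 1.595% = 4.109%; on $600,000 that is $24,654.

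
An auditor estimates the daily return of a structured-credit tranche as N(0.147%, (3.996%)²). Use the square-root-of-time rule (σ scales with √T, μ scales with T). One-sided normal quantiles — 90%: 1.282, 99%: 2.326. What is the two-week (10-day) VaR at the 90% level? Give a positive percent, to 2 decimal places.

σ_{10d} = 3.996% × √10 = 12.636%; μ_{10d} = 10 × 0.147% = 1.470%.
VaR = −(1.470%) + 1.282 × 12.636% = 14.729%.

14.73%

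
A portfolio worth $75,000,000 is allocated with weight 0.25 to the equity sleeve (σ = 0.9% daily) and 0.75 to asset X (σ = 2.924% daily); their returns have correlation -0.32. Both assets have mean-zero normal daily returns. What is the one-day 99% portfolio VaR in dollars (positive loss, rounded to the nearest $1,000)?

$3,719,000

σ_p² = 0.25²·0.9² + 0.75²·2.924² + 2·-0.32·0.25·0.75·0.9·2.924 = 4.5441 (%²).
σ_p = √4.5441 = 2.132%.
At 99%, z = 2.326.
VaR = 2.326 × 2.132% = 4.959%; on $75,000,000 that is $3,719,250.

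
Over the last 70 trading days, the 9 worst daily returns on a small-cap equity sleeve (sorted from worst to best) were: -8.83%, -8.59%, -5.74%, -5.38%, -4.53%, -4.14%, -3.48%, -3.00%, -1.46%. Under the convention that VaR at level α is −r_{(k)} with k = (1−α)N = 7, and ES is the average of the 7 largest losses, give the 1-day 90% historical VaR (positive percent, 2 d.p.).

k = 7; the 7th lowest return is -3.48%, so VaR = 3.48%.

3.48%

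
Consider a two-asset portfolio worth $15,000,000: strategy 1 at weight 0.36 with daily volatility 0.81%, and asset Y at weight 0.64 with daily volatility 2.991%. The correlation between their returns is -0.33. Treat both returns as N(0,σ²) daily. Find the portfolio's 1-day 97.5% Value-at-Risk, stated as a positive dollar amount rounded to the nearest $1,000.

$541,000

σ_p² = 0.36²·0.81² + 0.64²·2.991² + 2·-0.33·0.36·0.64·0.81·2.991 = 3.3809 (%²).
σ_p = √3.3809 = 1.839%.
At 97.5%, z = 1.960.
VaR = 1.960 × 1.839% = 3.604%; on $15,000,000 that is $540,600.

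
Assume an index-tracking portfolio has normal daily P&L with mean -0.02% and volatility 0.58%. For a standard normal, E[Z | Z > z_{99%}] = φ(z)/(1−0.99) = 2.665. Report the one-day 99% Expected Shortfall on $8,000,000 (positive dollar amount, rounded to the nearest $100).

$125,300

ES = −(-0.02%) + 0.58% × 2.665 = 1.566%.
On $8,000,000: 0.01566 × $8,000,000 = $125,280.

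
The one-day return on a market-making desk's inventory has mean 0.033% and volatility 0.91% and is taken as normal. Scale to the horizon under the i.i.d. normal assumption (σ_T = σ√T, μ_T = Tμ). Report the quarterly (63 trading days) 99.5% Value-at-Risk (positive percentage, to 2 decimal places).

16.53%

At 99.5%, z = 2.576.
σ_{63d} = 0.91% × √63 = 7.223%; μ_{63d} = 63 × 0.033% = 2.079%.
VaR = −(2.079%) + 2.576 × 7.223% = 16.527%.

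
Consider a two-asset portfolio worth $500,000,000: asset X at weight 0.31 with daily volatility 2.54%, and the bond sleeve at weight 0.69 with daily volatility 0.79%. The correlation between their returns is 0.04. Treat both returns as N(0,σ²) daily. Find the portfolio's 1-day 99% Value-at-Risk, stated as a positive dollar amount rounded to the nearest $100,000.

σ_p² = 0.31²·2.54² + 0.69²·0.79² + 2·0.04·0.31·0.69·2.54·0.79 = 0.9515 (%²).
σ_p = √0.9515 = 0.975%.
At 99%, z = 2.326.
VaR = 2.326 × 0.975% = 2.268%; on $500,000,000 that is $11,340,000.

$11,300,000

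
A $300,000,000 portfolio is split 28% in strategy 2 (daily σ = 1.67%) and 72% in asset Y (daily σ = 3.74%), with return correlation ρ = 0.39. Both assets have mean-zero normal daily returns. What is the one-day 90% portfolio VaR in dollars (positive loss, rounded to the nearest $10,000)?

$11,180,000

σ_p² = 0.28²·1.67² + 0.72²·3.74² + 2·0.39·0.28·0.72·1.67·3.74 = 8.4520 (%²).
σ_p = √8.4520 = 2.907%.
At 90%, z = 1.282.
VaR = 1.282 × 2.907% = 3.727%; on $300,000,000 that is $11,181,000.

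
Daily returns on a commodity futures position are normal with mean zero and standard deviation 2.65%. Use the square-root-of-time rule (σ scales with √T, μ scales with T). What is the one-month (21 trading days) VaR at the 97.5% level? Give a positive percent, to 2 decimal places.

23.80%

At 97.5%, z = 1.960.
σ_{21d} = 2.65% × √21 = 12.144%.
VaR = 1.960 × 12.144% = 23.802%.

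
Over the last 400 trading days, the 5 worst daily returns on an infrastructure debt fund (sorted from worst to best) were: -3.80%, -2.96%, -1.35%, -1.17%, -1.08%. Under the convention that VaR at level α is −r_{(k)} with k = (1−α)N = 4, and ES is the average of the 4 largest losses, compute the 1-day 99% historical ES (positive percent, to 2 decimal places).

2.32%

The 4 worst returns sum to -9.28%.
ES = −(-9.28%) / 4 = 2.32%.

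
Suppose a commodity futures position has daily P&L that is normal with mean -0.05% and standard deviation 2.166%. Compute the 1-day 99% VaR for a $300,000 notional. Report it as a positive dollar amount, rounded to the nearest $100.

At 99% one-sided, z = 2.326.
VaR = −μ + z·σ = −(-0.05%) + 2.326 × 2.166% = 5.088%.
On $300,000: 0.05088 × $300,000 = $15,264.

$15,300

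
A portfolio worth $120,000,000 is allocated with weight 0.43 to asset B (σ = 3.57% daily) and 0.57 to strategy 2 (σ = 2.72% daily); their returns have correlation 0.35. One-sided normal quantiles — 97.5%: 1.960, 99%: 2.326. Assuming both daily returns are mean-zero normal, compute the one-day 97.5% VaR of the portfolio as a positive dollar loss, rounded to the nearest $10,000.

σ_p² = 0.43²·3.57² + 0.57²·2.72² + 2·0.35·0.43·0.57·3.57·2.72 = 6.4263 (%²).
σ_p = √6.4263 = 2.535%.
VaR = 1.960 × 2.535% = 4.969%; on $120,000,000 that is $5,962,800.

$5,960,000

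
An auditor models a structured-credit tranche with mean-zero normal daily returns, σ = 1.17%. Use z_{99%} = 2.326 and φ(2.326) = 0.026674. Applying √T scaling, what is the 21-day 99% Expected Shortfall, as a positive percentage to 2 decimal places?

14.30%

σ_{21d} = 1.17% × √21 = 5.362%.
ES multiplier = φ(z)/(1−α) = 0.026674/0.01 = 2.667.
ES = 5.362% × 2.667 = 14.300%.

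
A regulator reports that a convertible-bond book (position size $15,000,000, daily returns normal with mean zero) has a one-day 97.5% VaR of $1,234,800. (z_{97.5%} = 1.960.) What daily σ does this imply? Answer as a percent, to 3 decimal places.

4.200%

VaR as a fraction: $1,234,800 / $15,000,000 = 8.232%.
σ = VaR / z = 8.232% / 1.960 = 4.200%.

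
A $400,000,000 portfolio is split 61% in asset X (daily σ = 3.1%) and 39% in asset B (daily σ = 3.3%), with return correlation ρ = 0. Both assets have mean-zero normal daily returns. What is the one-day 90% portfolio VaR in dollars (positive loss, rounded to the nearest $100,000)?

σ_p² = 0.61²·3.1² + 0.39²·3.3² + 2·0·0.61·0.39·3.1·3.3 = 5.2323 (%²).
σ_p = √5.2323 = 2.287%.
At 90%, z = 1.282.
VaR = 1.282 × 2.287% = 2.932%; on $400,000,000 that is $11,728,000.

$11,700,000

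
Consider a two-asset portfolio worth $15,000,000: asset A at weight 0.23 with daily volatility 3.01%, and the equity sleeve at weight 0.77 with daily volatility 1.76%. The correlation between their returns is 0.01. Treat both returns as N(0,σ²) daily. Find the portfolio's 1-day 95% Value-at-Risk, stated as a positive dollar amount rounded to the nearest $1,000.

σ_p² = 0.23²·3.01² + 0.77²·1.76² + 2·0.01·0.23·0.77·3.01·1.76 = 2.3346 (%²).
σ_p = √2.3346 = 1.528%.
At 95%, z = 1.645.
VaR = 1.645 × 1.528% = 2.514%; on $15,000,000 that is $377,100.

$377,000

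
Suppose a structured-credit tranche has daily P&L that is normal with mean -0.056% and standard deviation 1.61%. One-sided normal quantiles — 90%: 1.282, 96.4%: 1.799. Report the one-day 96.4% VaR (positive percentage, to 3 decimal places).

VaR = −μ + z·σ = −(-0.056%) + 1.799 × 1.61% = 2.952%.

2.952%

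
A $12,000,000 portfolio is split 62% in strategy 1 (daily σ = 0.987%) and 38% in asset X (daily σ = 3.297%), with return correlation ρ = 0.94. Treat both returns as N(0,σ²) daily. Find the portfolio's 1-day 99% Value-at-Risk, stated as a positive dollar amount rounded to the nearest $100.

$513,600

σ_p² = 0.62²·0.987² + 0.38²·3.297² + 2·0.94·0.62·0.38·0.987·3.297 = 3.3855 (%²).
σ_p = √3.3855 = 1.840%.
At 99%, z = 2.326.
VaR = 2.326 × 1.840% = 4.280%; on $12,000,000 that is $513,600.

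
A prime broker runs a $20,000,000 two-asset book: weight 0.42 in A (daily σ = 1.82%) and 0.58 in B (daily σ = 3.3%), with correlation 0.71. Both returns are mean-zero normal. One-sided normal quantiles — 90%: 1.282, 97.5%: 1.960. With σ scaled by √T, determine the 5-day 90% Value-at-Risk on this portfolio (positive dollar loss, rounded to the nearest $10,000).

σ_p = √(0.42²·1.82² + 0.58²·3.3² + 2·0.71·0.42·0.58·1.82·3.3) = 2.515%.
σ_{5d} = 2.515% × √5 = 5.624%.
VaR = 1.282 × 5.624% = 7.210%; on $20,000,000 that is $1,442,000.

$1,440,000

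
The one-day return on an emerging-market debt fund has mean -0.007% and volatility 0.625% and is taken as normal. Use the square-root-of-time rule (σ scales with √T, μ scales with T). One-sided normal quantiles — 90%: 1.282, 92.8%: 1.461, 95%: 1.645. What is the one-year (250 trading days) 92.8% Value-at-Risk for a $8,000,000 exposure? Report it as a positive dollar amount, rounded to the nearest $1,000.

σ_{250d} = 0.625% × √250 = 9.882%; μ_{250d} = 250 × -0.007% = -1.750%.
VaR = −(-1.750%) + 1.461 × 9.882% = 16.188%.
On $8,000,000: 0.16188 × $8,000,000 = $1,295,040.

$1,295,000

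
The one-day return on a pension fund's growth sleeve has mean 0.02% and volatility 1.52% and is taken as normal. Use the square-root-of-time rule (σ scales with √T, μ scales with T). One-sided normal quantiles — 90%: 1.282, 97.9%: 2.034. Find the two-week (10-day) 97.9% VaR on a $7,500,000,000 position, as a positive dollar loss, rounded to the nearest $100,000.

$718,300,000

σ_{10d} = 1.52% × √10 = 4.807%; μ_{10d} = 10 × 0.02% = 0.200%.
VaR = −(0.200%) + 2.034 × 4.807% = 9.577%.
On $7,500,000,000: 0.09577 × $7,500,000,000 = $718,275,000.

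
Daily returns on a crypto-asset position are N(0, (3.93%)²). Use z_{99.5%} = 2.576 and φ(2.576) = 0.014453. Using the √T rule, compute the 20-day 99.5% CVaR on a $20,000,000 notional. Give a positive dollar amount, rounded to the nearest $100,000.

$10,200,000

σ_{20d} = 3.93% × √20 = 17.575%.
ES multiplier = φ(z)/(1−α) = 0.014453/0.005 = 2.891.
ES = 17.575% × 2.891 = 50.809%; on $20,000,000: $10,161,800.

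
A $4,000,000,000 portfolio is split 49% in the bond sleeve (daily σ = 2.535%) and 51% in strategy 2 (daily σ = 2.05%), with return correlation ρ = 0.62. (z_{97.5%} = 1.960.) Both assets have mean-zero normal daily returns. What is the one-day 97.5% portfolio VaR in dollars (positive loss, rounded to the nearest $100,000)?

σ_p² = 0.49²·2.535² + 0.51²·2.05² + 2·0.62·0.49·0.51·2.535·2.05 = 4.2464 (%²).
σ_p = √4.2464 = 2.061%.
VaR = 1.960 × 2.061% = 4.040%; on $4,000,000,000 that is $161,600,000.

$161,600,000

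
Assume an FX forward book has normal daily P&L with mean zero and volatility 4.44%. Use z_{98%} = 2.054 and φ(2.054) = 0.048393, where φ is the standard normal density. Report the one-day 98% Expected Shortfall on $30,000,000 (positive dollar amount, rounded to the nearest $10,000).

$3,220,000

Tail multiplier: φ(z)/(1−α) = 0.048393 / 0.02 = 2.420.
ES = 4.44% × 2.420 = 10.745%.
On $30,000,000: 0.10745 × $30,000,000 = $3,223,500.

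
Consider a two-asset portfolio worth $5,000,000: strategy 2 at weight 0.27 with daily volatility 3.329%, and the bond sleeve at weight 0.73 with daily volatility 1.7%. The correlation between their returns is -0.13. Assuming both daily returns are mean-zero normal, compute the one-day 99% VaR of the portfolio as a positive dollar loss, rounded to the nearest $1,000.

σ_p² = 0.27²·3.329² + 0.73²·1.7² + 2·-0.13·0.27·0.73·3.329·1.7 = 2.0580 (%²).
σ_p = √2.0580 = 1.435%.
At 99%, z = 2.326.
VaR = 2.326 × 1.435% = 3.338%; on $5,000,000 that is $166,900.

$167,000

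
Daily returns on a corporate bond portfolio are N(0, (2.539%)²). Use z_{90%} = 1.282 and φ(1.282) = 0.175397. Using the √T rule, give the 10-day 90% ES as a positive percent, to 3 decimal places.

14.083%

σ_{10d} = 2.539% × √10 = 8.029%.
ES multiplier = φ(z)/(1−α) = 0.175397/0.1 = 1.754.
ES = 8.029% × 1.754 = 14.083%.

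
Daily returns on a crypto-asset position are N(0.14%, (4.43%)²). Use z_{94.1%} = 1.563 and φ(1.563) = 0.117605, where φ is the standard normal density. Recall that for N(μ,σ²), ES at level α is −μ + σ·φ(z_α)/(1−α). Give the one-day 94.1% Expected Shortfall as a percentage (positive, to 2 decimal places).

Tail multiplier: φ(z)/(1−α) = 0.117605 / 0.059 = 1.993.
ES = −(0.14%) + 4.43% × 1.993 = 8.689%.

8.69%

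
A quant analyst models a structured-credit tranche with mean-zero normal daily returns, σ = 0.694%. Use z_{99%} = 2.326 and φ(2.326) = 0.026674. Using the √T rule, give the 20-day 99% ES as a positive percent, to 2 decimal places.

σ_{20d} = 0.694% × √20 = 3.104%.
ES multiplier = φ(z)/(1−α) = 0.026674/0.01 = 2.667.
ES = 3.104% × 2.667 = 8.278%.

8.28%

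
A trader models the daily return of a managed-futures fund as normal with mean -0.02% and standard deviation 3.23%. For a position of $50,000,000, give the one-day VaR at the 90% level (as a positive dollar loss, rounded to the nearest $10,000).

$2,080,000

At 90% one-sided, z = 1.282.
VaR = −μ + z·σ = −(-0.02%) + 1.282 × 3.23% = 4.161%.
On $50,000,000: 0.04161 × $50,000,000 = $2,080,500.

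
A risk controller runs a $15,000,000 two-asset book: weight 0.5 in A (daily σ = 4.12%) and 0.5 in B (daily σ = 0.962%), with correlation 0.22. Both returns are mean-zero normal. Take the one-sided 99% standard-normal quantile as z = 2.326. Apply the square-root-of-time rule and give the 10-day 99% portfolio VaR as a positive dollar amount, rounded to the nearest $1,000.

$2,445,000

σ_p = √(0.5²·4.12² + 0.5²·0.962² + 2·0.22·0.5·0.5·4.12·0.962) = 2.216%.
σ_{10d} = 2.216% × √10 = 7.008%.
VaR = 2.326 × 7.008% = 16.301%; on $15,000,000 that is $2,445,150.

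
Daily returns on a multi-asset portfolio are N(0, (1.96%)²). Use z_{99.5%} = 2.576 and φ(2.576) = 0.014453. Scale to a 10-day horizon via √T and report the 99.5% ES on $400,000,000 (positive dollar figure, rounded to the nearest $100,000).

$71,700,000

σ_{10d} = 1.96% × √10 = 6.198%.
ES multiplier = φ(z)/(1−α) = 0.014453/0.005 = 2.891.
ES = 6.198% × 2.891 = 17.918%; on $400,000,000: $71,672,000.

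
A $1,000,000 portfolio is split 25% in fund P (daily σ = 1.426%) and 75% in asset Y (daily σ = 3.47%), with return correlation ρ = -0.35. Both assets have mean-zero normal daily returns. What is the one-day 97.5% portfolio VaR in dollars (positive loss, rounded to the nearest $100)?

σ_p² = 0.25²·1.426² + 0.75²·3.47² + 2·-0.35·0.25·0.75·1.426·3.47 = 6.2506 (%²).
σ_p = √6.2506 = 2.500%.
At 97.5%, z = 1.960.
VaR = 1.960 × 2.500% = 4.900%; on $1,000,000 that is $49,000.

$49,000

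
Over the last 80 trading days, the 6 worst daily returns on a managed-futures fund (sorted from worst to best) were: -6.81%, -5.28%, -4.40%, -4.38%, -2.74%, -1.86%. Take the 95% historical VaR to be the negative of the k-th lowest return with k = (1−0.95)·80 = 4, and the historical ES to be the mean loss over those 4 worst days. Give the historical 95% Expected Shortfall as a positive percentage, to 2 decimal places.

5.22%

The 4 worst returns sum to -20.87%.
ES = −(-20.87%) / 4 = 5.2175% ≈ 5.22%.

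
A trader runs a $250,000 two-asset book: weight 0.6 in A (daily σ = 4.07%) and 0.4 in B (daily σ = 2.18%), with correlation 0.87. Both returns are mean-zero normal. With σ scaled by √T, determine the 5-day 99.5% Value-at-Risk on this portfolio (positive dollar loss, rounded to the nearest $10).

$46,500

σ_p = √(0.6²·4.07² + 0.4²·2.18² + 2·0.87·0.6·0.4·4.07·2.18) = 3.229%.
σ_{5d} = 3.229% × √5 = 7.220%.
z(99.5%) = 2.576.
VaR = 2.576 × 7.220% = 18.599%; on $250,000 that is $46,498.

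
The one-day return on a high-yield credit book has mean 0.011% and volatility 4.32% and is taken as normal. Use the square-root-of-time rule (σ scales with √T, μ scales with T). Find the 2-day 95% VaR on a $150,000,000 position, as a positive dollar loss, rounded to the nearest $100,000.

$15,000,000

At 95%, z = 1.645.
σ_{2d} = 4.32% × √2 = 6.109%; μ_{2d} = 2 × 0.011% = 0.022%.
VaR = −(0.022%) + 1.645 × 6.109% = 10.027%.
On $150,000,000: 0.10027 × $150,000,000 = $15,040,500.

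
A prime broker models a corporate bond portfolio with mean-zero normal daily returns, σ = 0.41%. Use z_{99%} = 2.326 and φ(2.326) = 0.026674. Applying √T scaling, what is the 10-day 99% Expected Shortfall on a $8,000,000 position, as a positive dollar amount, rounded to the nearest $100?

σ_{10d} = 0.41% × √10 = 1.297%.
ES multiplier = φ(z)/(1−α) = 0.026674/0.01 = 2.667.
ES = 1.297% × 2.667 = 3.459%; on $8,000,000: $276,720.

$276,700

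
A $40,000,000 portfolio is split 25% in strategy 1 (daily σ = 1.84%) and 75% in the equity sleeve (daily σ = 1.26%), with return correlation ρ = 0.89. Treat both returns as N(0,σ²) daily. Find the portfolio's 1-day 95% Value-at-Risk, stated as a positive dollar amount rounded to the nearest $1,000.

$902,000

σ_p² = 0.25²·1.84² + 0.75²·1.26² + 2·0.89·0.25·0.75·1.84·1.26 = 1.8784 (%²).
σ_p = √1.8784 = 1.371%.
At 95%, z = 1.645.
VaR = 1.645 × 1.371% = 2.255%; on $40,000,000 that is $902,000.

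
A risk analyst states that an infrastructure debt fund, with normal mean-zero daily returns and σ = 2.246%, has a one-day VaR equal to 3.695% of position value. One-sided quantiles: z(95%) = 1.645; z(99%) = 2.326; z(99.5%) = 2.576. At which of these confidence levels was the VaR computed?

Implied z = VaR/σ = 3.695 / 2.246 = 1.645.
This matches z(95%) = 1.645.

95%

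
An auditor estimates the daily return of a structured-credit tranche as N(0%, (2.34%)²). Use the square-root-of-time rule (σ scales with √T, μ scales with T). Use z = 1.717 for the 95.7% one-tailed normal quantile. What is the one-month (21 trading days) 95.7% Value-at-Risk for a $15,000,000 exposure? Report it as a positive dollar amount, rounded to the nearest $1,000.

σ_{21d} = 2.34% × √21 = 10.723%.
VaR = 1.717 × 10.723% = 18.411%.
On $15,000,000: 0.18411 × $15,000,000 = $2,761,650.

$2,762,000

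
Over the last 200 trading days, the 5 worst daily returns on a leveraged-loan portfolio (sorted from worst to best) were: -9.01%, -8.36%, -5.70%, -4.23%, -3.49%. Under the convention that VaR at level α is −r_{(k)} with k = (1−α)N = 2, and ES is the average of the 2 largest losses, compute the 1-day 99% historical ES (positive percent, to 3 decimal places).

The 2 worst returns sum to -17.37%.
ES = −(-17.37%) / 2 = 8.685%.

8.685%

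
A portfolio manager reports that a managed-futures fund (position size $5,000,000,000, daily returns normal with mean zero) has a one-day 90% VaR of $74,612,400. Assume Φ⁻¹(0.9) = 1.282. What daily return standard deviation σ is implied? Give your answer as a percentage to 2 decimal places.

1.16%

VaR as a fraction: $74,612,400 / $5,000,000,000 = 1.492%.
σ = VaR / z = 1.492% / 1.282 = 1.164%.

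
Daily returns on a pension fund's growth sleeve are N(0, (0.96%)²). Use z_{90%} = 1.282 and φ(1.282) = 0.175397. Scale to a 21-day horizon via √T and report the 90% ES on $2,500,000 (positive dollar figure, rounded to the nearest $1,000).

$193,000

σ_{21d} = 0.96% × √21 = 4.399%.
ES multiplier = φ(z)/(1−α) = 0.175397/0.1 = 1.754.
ES = 4.399% × 1.754 = 7.716%; on $2,500,000: $192,900.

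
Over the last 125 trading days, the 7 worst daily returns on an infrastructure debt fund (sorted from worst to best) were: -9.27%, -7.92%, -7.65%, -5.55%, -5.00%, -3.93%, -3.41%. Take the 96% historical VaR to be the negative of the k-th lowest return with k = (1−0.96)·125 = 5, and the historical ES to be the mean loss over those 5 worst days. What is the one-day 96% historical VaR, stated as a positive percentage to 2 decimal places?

k = 5; the 5th lowest return is -5.00%, so VaR = 5.00%.

5.00%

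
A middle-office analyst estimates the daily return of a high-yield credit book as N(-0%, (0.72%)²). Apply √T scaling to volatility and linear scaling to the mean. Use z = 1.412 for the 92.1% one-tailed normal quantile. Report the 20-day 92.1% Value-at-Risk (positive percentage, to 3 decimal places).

σ_{20d} = 0.72% × √20 = 3.220%.
VaR = 1.412 × 3.220% = 4.547%.

4.547%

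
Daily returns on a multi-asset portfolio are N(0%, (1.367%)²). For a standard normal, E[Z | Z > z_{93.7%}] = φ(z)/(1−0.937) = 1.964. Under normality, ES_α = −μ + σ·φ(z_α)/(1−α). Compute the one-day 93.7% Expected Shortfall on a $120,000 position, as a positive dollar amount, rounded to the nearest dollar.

ES = 1.367% × 1.964 = 2.685%.
On $120,000: 0.02685 × $120,000 = $3,222.

$3,222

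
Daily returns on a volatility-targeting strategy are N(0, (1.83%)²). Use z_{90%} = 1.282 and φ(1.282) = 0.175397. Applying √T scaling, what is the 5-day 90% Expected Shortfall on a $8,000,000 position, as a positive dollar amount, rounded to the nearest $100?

$574,200

σ_{5d} = 1.83% × √5 = 4.092%.
ES multiplier = φ(z)/(1−α) = 0.175397/0.1 = 1.754.
ES = 4.092% × 1.754 = 7.177%; on $8,000,000: $574,160.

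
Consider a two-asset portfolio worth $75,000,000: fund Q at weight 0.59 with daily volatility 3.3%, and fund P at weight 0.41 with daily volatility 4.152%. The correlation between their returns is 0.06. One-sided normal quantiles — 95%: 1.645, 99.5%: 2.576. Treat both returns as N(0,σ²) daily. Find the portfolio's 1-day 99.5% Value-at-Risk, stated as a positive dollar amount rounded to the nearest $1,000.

$5,143,000

σ_p² = 0.59²·3.3² + 0.41²·4.152² + 2·0.06·0.59·0.41·3.3·4.152 = 7.0864 (%²).
σ_p = √7.0864 = 2.662%.
VaR = 2.576 × 2.662% = 6.857%; on $75,000,000 that is $5,142,750.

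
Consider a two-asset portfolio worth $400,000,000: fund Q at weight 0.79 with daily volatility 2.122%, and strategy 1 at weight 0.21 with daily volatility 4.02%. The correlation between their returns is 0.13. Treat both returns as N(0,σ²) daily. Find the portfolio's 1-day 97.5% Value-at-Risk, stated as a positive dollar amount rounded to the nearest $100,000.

σ_p² = 0.79²·2.122² + 0.21²·4.02² + 2·0.13·0.79·0.21·2.122·4.02 = 3.8909 (%²).
σ_p = √3.8909 = 1.973%.
At 97.5%, z = 1.960.
VaR = 1.960 × 1.973% = 3.867%; on $400,000,000 that is $15,468,000.

$15,500,000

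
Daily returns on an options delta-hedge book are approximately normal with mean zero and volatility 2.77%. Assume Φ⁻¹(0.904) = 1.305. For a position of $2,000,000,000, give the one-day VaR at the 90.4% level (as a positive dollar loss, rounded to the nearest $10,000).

$72,300,000

VaR = z·σ = 1.305 × 2.77% = 3.615%.
On $2,000,000,000: 0.03615 × $2,000,000,000 = $72,300,000.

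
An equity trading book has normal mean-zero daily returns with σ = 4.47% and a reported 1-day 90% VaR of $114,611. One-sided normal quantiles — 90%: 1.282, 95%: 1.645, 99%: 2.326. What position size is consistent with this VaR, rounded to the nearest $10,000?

$2,000,000

VaR as a fraction of value: z·σ = 1.282 × 4.47% = 5.73054%.
Position = $114,611 / 0.0573054 = $2,000,003.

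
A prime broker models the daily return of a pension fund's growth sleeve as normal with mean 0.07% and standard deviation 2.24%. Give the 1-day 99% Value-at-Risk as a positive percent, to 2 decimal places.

At 99% one-sided, z = 2.326.
VaR = −μ + z·σ = −(0.07%) + 2.326 × 2.24% = 5.140%.

5.14%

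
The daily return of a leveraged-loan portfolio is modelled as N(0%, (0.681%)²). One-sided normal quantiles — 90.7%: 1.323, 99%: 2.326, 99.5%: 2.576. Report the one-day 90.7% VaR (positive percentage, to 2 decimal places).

VaR = z·σ = 1.323 × 0.681% = 0.901%.

0.90%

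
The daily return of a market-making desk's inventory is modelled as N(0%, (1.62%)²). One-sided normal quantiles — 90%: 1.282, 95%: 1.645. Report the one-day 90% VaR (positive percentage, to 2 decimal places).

VaR = z·σ = 1.282 × 1.62% = 2.077%.

2.08%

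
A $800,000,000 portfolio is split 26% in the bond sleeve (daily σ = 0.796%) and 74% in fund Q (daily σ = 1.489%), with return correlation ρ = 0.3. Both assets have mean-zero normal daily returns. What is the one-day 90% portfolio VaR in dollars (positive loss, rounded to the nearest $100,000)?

$12,100,000

σ_p² = 0.26²·0.796² + 0.74²·1.489² + 2·0.3·0.26·0.74·0.796·1.489 = 1.3938 (%²).
σ_p = √1.3938 = 1.181%.
At 90%, z = 1.282.
VaR = 1.282 × 1.181% = 1.514%; on $800,000,000 that is $12,112,000.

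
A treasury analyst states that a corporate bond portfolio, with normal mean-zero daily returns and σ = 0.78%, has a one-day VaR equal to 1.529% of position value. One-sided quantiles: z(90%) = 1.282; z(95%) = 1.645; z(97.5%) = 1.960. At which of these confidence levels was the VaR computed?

Implied z = VaR/σ = 1.529 / 0.78 = 1.960.
This matches z(97.5%) = 1.960.

97.5%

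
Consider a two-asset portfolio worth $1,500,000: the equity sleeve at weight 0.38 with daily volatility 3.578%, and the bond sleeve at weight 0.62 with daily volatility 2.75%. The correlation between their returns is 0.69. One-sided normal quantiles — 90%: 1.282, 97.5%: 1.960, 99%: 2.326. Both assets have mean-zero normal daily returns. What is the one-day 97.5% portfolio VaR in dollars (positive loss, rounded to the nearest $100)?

σ_p² = 0.38²·3.578² + 0.62²·2.75² + 2·0.69·0.38·0.62·3.578·2.75 = 7.9547 (%²).
σ_p = √7.9547 = 2.820%.
VaR = 1.960 × 2.820% = 5.527%; on $1,500,000 that is $82,905.

$82,900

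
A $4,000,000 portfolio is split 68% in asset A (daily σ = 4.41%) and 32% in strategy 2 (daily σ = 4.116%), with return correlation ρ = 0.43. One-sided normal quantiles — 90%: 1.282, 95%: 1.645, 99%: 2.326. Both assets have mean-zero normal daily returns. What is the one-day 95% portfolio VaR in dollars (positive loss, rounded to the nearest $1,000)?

σ_p² = 0.68²·4.41² + 0.32²·4.116² + 2·0.43·0.68·0.32·4.41·4.116 = 14.1244 (%²).
σ_p = √14.1244 = 3.758%.
VaR = 1.645 × 3.758% = 6.182%; on $4,000,000 that is $247,280.

$247,000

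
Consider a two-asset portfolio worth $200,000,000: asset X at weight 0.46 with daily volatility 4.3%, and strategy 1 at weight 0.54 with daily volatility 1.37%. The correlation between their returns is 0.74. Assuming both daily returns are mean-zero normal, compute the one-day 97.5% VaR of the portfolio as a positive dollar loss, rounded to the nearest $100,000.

σ_p² = 0.46²·4.3² + 0.54²·1.37² + 2·0.74·0.46·0.54·4.3·1.37 = 6.6255 (%²).
σ_p = √6.6255 = 2.574%.
At 97.5%, z = 1.960.
VaR = 1.960 × 2.574% = 5.045%; on $200,000,000 that is $10,090,000.

$10,100,000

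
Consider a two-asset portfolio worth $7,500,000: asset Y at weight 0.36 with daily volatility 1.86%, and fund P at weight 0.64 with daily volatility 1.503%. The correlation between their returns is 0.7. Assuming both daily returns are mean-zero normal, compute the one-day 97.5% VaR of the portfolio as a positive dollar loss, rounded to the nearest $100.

$221,700

σ_p² = 0.36²·1.86² + 0.64²·1.503² + 2·0.7·0.36·0.64·1.86·1.503 = 2.2754 (%²).
σ_p = √2.2754 = 1.508%.
At 97.5%, z = 1.960.
VaR = 1.960 × 1.508% = 2.956%; on $7,500,000 that is $221,700.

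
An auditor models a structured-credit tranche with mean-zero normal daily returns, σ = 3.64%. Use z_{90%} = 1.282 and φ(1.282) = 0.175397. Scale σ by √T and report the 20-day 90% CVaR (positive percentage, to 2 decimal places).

28.55%

σ_{20d} = 3.64% × √20 = 16.279%.
ES multiplier = φ(z)/(1−α) = 0.175397/0.1 = 1.754.
ES = 16.279% × 1.754 = 28.553%.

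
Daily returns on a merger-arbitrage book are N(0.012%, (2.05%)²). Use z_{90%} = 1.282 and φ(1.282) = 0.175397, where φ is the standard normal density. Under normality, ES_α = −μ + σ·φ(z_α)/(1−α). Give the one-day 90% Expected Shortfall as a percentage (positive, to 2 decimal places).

3.58%

Tail multiplier: φ(z)/(1−α) = 0.175397 / 0.1 = 1.754.
ES = −(0.012%) + 2.05% × 1.754 = 3.584%.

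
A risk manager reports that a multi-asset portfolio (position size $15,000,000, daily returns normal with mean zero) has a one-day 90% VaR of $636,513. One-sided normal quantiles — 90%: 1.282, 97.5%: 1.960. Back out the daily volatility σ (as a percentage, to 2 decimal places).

3.31%

VaR as a fraction: $636,513 / $15,000,000 = 4.243%.
σ = VaR / z = 4.243% / 1.282 = 3.310%.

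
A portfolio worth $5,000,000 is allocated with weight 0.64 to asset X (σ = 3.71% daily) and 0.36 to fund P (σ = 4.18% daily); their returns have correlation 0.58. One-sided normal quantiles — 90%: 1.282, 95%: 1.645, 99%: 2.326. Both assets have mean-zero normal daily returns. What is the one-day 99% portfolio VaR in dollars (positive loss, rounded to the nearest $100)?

$403,700

σ_p² = 0.64²·3.71² + 0.36²·4.18² + 2·0.58·0.64·0.36·3.71·4.18 = 12.0469 (%²).
σ_p = √12.0469 = 3.471%.
VaR = 2.326 × 3.471% = 8.074%; on $5,000,000 that is $403,700.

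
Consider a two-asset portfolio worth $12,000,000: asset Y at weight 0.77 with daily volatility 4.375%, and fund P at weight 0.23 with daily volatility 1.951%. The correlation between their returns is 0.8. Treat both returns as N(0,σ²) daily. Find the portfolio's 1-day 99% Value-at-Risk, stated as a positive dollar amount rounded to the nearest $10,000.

σ_p² = 0.77²·4.375² + 0.23²·1.951² + 2·0.8·0.77·0.23·4.375·1.951 = 13.9685 (%²).
σ_p = √13.9685 = 3.737%.
At 99%, z = 2.326.
VaR = 2.326 × 3.737% = 8.692%; on $12,000,000 that is $1,043,040.

$1,040,000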